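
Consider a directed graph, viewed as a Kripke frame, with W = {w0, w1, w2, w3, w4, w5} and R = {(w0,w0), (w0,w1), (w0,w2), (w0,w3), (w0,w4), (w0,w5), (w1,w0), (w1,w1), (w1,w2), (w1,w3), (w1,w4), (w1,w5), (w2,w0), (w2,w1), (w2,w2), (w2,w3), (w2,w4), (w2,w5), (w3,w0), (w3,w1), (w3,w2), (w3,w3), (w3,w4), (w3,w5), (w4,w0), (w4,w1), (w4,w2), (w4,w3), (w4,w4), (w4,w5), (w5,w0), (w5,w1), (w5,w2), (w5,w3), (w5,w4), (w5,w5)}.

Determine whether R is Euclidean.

Euclidean: yes — any two successors of a common world are R-related.

Yes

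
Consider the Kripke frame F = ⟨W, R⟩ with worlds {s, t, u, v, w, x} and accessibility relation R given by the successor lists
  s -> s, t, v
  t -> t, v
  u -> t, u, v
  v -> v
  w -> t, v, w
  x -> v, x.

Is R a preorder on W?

Yes

Reflexive: yes — every world is R-related to itself.
Transitive: yes — every two-step R-path is closed by a direct edge.
So R is a preorder.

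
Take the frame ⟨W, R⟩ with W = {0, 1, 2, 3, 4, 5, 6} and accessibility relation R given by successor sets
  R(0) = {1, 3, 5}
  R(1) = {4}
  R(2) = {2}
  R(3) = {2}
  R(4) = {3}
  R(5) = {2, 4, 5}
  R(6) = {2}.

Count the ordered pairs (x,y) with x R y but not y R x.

Enumerating: (0,1), (0,3), (0,5), (1,4), (3,2), (4,3), (5,2), (5,4), (6,2).

9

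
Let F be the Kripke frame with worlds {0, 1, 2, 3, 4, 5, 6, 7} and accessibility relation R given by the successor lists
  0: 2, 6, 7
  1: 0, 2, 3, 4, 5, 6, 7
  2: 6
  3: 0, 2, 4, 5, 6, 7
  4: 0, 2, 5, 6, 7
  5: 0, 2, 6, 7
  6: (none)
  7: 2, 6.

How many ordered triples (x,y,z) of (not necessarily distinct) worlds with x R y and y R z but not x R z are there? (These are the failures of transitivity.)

0

R is transitive; there are no such tuples.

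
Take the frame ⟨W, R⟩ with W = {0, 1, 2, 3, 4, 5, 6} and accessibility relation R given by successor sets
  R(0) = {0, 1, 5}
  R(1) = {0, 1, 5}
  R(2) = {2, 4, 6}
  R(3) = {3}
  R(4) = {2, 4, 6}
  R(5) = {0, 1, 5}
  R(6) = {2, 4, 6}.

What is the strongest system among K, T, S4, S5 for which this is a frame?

S5

Reflexive (axiom T): yes — every world is R-related to itself.
Transitive (axiom 4): yes — every two-step R-path is closed by a direct edge.
Euclidean (axiom 5): yes — any two successors of a common world are R-related.
So F validates K, T, S4, S5. The strongest is S5.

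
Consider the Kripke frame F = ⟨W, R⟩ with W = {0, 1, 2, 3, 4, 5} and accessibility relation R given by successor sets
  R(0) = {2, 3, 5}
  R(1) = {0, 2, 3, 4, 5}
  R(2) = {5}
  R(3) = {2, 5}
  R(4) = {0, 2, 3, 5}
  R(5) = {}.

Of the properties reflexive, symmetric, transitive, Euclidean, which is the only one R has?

Reflexive: no — 0 is not related to itself.
Symmetric: no — 0 R 2 but not 2 R 0.
Transitive: yes — every two-step R-path is closed by a direct edge.
Euclidean: no — 0 R 2 and 0 R 3, but not 2 R 3.
Only transitive holds.

transitive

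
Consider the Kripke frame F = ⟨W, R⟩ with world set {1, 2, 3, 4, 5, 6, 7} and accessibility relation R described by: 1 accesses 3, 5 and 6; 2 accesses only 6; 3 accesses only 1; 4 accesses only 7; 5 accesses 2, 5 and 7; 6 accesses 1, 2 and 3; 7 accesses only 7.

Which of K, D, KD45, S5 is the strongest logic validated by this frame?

Serial (axiom D): yes — every world has a successor (e.g. 1 R 3).
Euclidean (axiom 5): no — 1 R 3 and 1 R 5, but not 3 R 5.
Transitive (axiom 4): no — 1 R 5 and 5 R 2, but not 1 R 2.
Reflexive (axiom T): no — 1 is not related to itself.
So F validates K, D; KD45 would additionally require R to be Euclidean and transitive. The strongest is D.

D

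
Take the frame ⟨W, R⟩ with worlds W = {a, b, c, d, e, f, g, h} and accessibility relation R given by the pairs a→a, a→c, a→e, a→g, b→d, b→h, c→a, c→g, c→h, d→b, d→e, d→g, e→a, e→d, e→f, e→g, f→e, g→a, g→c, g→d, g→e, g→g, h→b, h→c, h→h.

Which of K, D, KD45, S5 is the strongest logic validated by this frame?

Serial (axiom D): yes — every world has a successor (e.g. a R a).
Euclidean (axiom 5): no — a R c and a R e, but not c R e.
Transitive (axiom 4): no — a R c and c R h, but not a R h.
Reflexive (axiom T): no — b is not related to itself.
So F validates K, D; KD45 would additionally require R to be Euclidean and transitive. The strongest is D.

D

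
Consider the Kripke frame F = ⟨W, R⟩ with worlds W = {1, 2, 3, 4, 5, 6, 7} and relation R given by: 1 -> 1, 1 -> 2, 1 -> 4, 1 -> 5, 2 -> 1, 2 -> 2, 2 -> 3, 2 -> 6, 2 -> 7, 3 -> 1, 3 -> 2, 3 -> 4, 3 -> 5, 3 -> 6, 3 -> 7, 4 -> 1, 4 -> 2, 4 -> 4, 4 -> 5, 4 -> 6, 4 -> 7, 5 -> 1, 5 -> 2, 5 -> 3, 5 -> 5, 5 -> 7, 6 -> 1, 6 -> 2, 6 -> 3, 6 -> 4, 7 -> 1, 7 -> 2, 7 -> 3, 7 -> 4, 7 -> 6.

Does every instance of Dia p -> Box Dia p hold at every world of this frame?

Axiom 5 corresponds to the accessibility relation being Euclidean.
Euclidean: no — 1 R 2 and 1 R 4, but not 2 R 4.

No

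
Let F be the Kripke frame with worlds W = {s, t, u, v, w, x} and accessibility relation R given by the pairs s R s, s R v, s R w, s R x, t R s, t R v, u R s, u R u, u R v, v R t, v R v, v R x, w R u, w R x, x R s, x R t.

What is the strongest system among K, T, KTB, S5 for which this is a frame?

K

Reflexive (axiom T): no — t is not related to itself.
Symmetric (axiom B): no — s R v but not v R s.
Euclidean (axiom 5): no — s R v and s R w, but not v R w.
So F validates K; T would additionally require R to be reflexive. The strongest is K.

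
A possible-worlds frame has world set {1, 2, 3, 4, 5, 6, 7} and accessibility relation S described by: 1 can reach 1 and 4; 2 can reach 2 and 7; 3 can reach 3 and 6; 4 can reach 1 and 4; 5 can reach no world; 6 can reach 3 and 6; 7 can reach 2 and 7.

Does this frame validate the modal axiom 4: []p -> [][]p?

Yes

By correspondence theory, 4 is valid on a frame iff S is transitive.
Transitive: yes — every two-step S-path is closed by a direct edge.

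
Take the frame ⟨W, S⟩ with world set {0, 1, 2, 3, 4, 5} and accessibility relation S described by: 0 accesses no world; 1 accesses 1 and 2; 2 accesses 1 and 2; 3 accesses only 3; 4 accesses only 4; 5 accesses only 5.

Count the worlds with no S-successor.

Enumerating: 0.

1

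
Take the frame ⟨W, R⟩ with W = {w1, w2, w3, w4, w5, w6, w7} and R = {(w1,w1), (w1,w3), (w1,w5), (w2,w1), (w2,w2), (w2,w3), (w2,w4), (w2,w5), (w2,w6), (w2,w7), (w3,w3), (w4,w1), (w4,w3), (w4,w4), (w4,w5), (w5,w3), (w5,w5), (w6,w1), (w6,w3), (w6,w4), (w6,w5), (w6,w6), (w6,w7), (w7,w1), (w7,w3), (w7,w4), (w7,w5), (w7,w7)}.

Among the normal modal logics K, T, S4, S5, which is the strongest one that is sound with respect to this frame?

Reflexive (axiom T): yes — every world is R-related to itself.
Transitive (axiom 4): yes — every two-step R-path is closed by a direct edge.
Euclidean (axiom 5): no — w1 R w3 and w1 R w5, but not w3 R w5.
So F validates K, T, S4; S5 would additionally require R to be Euclidean. The strongest is S4.

S4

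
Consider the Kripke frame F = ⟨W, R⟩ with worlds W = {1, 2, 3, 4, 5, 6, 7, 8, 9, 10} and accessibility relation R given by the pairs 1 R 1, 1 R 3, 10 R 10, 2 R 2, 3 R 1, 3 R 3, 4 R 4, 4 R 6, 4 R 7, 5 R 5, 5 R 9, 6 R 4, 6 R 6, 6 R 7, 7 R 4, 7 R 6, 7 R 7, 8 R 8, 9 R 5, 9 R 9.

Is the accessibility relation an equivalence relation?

Yes

Reflexive: yes — every world is R-related to itself.
Symmetric: yes — every pair in R has its reverse in R.
Transitive: yes — every two-step R-path is closed by a direct edge.
So R is an equivalence relation.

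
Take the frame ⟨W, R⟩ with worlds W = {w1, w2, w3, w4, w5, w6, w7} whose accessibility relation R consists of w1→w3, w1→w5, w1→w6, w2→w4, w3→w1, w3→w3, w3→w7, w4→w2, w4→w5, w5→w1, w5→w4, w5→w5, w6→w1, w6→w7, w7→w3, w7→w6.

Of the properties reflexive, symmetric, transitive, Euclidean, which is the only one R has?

symmetric

Reflexive: no — w1 is not related to itself.
Symmetric: yes — every pair in R has its reverse in R.
Transitive: no — w1 R w3 and w3 R w7, but not w1 R w7.
Euclidean: no — w1 R w3 and w1 R w5, but not w3 R w5.
Only symmetric holds.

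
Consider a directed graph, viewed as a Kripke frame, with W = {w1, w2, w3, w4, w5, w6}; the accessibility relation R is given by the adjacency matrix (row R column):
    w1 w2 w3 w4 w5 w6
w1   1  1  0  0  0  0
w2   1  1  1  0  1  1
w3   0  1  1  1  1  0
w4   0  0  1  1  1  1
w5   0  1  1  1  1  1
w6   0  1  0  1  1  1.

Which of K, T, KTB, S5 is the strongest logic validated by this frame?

KTB

Reflexive (axiom T): yes — every world is R-related to itself.
Symmetric (axiom B): yes — every pair in R has its reverse in R.
Euclidean (axiom 5): no — w2 R w1 and w2 R w3, but not w1 R w3.
So F validates K, T, KTB; S5 would additionally require R to be Euclidean. The strongest is KTB.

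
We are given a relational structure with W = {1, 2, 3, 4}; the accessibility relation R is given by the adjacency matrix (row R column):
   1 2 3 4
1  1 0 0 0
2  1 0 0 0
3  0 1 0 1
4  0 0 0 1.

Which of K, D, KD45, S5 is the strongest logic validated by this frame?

D

Serial (axiom D): yes — every world has a successor (e.g. 1 R 1).
Euclidean (axiom 5): no — 3 R 2 and 3 R 4, but not 2 R 4.
Transitive (axiom 4): no — 3 R 2 and 2 R 1, but not 3 R 1.
Reflexive (axiom T): no — 2 is not related to itself.
So F validates K, D; KD45 would additionally require R to be Euclidean and transitive. The strongest is D.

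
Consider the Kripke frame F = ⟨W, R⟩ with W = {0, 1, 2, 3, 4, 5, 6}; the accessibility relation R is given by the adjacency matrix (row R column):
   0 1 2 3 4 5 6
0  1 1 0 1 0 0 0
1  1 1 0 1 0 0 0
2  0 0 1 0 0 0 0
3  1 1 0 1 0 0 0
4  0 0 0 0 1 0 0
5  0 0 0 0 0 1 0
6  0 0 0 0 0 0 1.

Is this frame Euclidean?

Yes

Euclidean: yes — any two successors of a common world are R-related.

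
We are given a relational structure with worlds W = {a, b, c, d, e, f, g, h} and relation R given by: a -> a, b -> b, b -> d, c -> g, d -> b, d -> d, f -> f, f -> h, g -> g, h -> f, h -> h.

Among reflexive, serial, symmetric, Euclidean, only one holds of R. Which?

Euclidean

Reflexive: no — c is not related to itself.
Serial: no — e has no R-successor.
Symmetric: no — c R g but not g R c.
Euclidean: yes — any two successors of a common world are R-related.
Only Euclidean holds.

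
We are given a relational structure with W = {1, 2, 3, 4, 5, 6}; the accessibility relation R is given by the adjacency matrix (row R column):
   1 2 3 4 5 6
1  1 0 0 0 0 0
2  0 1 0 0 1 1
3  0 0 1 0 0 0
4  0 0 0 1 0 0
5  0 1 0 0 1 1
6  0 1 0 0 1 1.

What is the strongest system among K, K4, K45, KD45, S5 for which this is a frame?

Transitive (axiom 4): yes — every two-step R-path is closed by a direct edge.
Euclidean (axiom 5): yes — any two successors of a common world are R-related.
Serial (axiom D): yes — every world has a successor (e.g. 1 R 1).
Reflexive (axiom T): yes — every world is R-related to itself.
So F validates K, K4, K45, KD45, S5. The strongest is S5.

S5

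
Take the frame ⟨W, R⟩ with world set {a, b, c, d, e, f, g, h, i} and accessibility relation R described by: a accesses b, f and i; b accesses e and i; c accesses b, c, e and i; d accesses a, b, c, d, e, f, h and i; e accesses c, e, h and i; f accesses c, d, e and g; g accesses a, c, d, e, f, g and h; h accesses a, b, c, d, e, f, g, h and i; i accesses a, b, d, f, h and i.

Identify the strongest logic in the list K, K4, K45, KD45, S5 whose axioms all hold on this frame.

K

Transitive (axiom 4): no — a R b and b R e, but not a R e.
Euclidean (axiom 5): no — a R b and a R f, but not b R f.
Serial (axiom D): yes — every world has a successor (e.g. a R b).
Reflexive (axiom T): no — a is not related to itself.
So F validates K; K4 would additionally require R to be transitive. The strongest is K.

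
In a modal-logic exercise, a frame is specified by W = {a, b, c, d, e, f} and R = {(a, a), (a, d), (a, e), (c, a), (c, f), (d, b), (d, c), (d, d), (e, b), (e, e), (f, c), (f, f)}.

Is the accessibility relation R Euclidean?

Euclidean: no — a R d and a R e, but not d R e.

No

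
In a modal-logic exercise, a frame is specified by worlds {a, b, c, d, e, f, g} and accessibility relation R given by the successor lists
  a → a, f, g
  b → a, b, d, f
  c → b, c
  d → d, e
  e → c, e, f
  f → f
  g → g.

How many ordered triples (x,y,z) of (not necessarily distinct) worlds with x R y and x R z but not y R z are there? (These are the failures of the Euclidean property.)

Enumerating: (a,f,a), (a,f,g), (a,g,a), (a,g,f), (b,a,b), (b,a,d), (b,d,a), (b,d,b), (b,d,f), (b,f,a), (b,f,b), (b,f,d), (c,b,c), (d,e,d), (e,c,e), (e,c,f), (e,f,c), (e,f,e).

18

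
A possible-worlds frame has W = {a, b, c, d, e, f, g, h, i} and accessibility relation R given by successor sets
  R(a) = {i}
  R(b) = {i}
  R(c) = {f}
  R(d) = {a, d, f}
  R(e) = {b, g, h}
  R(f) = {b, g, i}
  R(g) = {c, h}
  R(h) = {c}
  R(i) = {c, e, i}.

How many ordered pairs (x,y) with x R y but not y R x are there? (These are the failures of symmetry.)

16

Enumerating: (a,i), (b,i), (c,f), (d,a), (d,f), (e,b), (e,g), (e,h), (f,b), (f,g), (f,i), (g,c), (g,h), (h,c), (i,c), (i,e).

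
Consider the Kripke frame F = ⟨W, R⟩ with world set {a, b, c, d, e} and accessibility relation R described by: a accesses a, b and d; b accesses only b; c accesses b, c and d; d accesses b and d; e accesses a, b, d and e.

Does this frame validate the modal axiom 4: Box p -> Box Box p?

Yes

Axiom 4 corresponds to the accessibility relation being transitive.
Transitive: yes — every two-step R-path is closed by a direct edge.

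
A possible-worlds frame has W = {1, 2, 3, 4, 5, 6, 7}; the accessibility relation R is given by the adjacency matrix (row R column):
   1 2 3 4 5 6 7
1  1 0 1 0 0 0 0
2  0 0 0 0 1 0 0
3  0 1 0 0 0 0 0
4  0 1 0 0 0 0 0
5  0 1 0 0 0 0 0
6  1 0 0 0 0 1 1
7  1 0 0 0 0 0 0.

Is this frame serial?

Yes

Serial: yes — every world has a successor (e.g. 1 R 1).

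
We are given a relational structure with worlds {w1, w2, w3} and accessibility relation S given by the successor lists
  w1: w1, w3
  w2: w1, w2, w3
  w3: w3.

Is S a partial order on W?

Yes

Reflexive: yes — every world is S-related to itself.
Transitive: yes — every two-step S-path is closed by a direct edge.
Antisymmetric: yes — no distinct pair is related both ways.
So S is a partial order.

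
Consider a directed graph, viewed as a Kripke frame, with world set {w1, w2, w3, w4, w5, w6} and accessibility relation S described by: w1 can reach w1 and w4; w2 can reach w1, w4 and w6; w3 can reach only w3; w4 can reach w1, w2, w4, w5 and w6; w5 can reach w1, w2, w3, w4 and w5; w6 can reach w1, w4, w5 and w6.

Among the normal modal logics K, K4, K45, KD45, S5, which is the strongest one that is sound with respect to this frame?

Transitive (axiom 4): no — w1 S w4 and w4 S w2, but not w1 S w2.
Euclidean (axiom 5): no — w2 S w1 and w2 S w6, but not w1 S w6.
Serial (axiom D): yes — every world has a successor (e.g. w1 S w1).
Reflexive (axiom T): no — w2 is not related to itself.
So F validates K; K4 would additionally require S to be transitive. The strongest is K.

K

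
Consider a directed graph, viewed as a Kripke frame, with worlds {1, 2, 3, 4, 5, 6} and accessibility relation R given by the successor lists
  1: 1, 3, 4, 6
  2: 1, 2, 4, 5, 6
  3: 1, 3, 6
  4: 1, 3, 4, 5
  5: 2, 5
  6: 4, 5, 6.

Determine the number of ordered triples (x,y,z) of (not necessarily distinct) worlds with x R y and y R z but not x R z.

Enumerating: (1,4,5), (1,6,5), (2,1,3), (2,4,3), (3,1,4), (3,6,4), (3,6,5), (4,1,6), (4,3,6), (4,5,2), (5,2,1), (5,2,4), (5,2,6), (6,4,1), (6,4,3), (6,5,2).

16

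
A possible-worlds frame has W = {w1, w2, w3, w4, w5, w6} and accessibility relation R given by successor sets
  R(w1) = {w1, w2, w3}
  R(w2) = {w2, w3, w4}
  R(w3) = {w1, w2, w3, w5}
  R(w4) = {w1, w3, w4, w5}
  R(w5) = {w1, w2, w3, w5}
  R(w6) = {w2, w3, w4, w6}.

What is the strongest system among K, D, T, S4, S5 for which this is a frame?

Serial (axiom D): yes — every world has a successor (e.g. w1 R w1).
Reflexive (axiom T): yes — every world is R-related to itself.
Transitive (axiom 4): no — w1 R w2 and w2 R w4, but not w1 R w4.
Euclidean (axiom 5): no — w2 R w3 and w2 R w4, but not w3 R w4.
So F validates K, D, T; S4 would additionally require R to be transitive. The strongest is T.

T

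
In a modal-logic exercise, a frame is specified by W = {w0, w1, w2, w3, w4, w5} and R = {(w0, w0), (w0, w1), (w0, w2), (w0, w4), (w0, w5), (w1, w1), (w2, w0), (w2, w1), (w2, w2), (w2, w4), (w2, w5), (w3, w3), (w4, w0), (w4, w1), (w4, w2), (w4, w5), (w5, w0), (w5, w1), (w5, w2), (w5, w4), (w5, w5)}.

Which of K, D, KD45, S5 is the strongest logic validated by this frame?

D

Serial (axiom D): yes — every world has a successor (e.g. w0 R w0).
Euclidean (axiom 5): no — w0 R w1 and w0 R w2, but not w1 R w2.
Transitive (axiom 4): no — w4 R w0 and w0 R w4, but not w4 R w4.
Reflexive (axiom T): no — w4 is not related to itself.
So F validates K, D; KD45 would additionally require R to be Euclidean and transitive. The strongest is D.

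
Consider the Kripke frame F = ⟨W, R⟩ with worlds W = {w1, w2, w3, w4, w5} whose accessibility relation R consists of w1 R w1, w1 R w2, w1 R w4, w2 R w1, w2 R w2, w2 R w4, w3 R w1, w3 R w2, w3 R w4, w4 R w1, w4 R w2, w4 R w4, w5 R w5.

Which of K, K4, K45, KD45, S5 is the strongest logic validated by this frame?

Transitive (axiom 4): yes — every two-step R-path is closed by a direct edge.
Euclidean (axiom 5): yes — any two successors of a common world are R-related.
Serial (axiom D): yes — every world has a successor (e.g. w1 R w1).
Reflexive (axiom T): no — w3 is not related to itself.
So F validates K, K4, K45, KD45; S5 would additionally require R to be reflexive. The strongest is KD45.

KD45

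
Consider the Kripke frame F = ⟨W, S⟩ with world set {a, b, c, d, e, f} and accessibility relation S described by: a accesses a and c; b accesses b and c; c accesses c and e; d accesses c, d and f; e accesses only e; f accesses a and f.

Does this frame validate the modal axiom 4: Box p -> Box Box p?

No

By correspondence theory, 4 is valid on a frame iff S is transitive.
Transitive: no — a S c and c S e, but not a S e.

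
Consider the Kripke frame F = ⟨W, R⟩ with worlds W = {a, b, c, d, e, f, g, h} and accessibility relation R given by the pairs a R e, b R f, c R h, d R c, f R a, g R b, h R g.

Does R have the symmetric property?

No

Symmetric: no — a R e but not e R a.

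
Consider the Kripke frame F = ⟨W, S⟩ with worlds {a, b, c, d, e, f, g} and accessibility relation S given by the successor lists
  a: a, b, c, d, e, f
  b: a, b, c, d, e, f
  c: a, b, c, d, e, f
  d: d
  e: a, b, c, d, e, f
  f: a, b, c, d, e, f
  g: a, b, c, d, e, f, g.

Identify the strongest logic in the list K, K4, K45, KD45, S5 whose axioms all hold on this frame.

Transitive (axiom 4): yes — every two-step S-path is closed by a direct edge.
Euclidean (axiom 5): no — a S d and a S b, but not d S b.
Serial (axiom D): yes — every world has a successor (e.g. a S a).
Reflexive (axiom T): yes — every world is S-related to itself.
So F validates K, K4; K45 would additionally require S to be Euclidean. The strongest is K4.

K4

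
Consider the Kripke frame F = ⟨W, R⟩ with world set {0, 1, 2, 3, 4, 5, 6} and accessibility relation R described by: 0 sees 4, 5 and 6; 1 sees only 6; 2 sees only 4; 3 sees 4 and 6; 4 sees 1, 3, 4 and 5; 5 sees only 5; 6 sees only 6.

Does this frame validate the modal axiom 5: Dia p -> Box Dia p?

Axiom 5 corresponds to the accessibility relation being Euclidean.
Euclidean: no — 0 R 4 and 0 R 6, but not 4 R 6.

No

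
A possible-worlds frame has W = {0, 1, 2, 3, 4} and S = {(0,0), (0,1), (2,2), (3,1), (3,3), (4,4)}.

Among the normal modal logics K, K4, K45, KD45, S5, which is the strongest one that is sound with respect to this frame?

Transitive (axiom 4): yes — every two-step S-path is closed by a direct edge.
Euclidean (axiom 5): no — 0 S 1 and 0 S 0, but not 1 S 0.
Serial (axiom D): no — 1 has no S-successor.
Reflexive (axiom T): no — 1 is not related to itself.
So F validates K, K4; K45 would additionally require S to be Euclidean. The strongest is K4.

K4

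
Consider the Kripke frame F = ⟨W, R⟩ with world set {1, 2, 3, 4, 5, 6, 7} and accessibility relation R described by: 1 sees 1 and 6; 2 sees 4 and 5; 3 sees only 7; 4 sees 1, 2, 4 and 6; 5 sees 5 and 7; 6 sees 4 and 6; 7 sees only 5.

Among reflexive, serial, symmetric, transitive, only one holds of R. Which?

serial

Reflexive: no — 2 is not related to itself.
Serial: yes — every world has a successor (e.g. 1 R 1).
Symmetric: no — 1 R 6 but not 6 R 1.
Transitive: no — 1 R 6 and 6 R 4, but not 1 R 4.
Only serial holds.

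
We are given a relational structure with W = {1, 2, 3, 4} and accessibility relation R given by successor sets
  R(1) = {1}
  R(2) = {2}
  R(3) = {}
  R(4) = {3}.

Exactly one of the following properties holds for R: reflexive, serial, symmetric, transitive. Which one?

Reflexive: no — 3 is not related to itself.
Serial: no — 3 has no R-successor.
Symmetric: no — 4 R 3 but not 3 R 4.
Transitive: yes — every two-step R-path is closed by a direct edge.
Only transitive holds.

transitive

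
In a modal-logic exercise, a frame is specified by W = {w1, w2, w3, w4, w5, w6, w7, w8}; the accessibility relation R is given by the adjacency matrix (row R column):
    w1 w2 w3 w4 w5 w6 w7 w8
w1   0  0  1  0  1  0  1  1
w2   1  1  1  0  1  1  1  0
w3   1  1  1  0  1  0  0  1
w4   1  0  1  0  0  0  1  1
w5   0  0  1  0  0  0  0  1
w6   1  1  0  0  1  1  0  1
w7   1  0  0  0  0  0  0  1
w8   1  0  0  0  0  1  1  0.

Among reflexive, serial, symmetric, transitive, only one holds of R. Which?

Reflexive: no — w1 is not related to itself.
Serial: yes — every world has a successor (e.g. w1 R w3).
Symmetric: no — w1 R w5 but not w5 R w1.
Transitive: no — w1 R w3 and w3 R w2, but not w1 R w2.
Only serial holds.

serial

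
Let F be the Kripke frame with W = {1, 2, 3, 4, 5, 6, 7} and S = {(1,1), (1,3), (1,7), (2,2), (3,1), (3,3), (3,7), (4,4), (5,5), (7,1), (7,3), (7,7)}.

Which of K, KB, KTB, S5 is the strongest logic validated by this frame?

KB

Symmetric (axiom B): yes — every pair in S has its reverse in S.
Reflexive (axiom T): no — 6 is not related to itself.
Euclidean (axiom 5): yes — any two successors of a common world are S-related.
So F validates K, KB; KTB would additionally require S to be reflexive. The strongest is KB.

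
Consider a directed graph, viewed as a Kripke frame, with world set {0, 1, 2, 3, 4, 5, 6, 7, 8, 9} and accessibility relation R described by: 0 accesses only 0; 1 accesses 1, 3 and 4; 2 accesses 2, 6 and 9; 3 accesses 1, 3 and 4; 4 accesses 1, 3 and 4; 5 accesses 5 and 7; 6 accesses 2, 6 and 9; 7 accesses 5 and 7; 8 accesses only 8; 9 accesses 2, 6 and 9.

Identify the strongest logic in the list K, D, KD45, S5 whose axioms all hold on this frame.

S5

Serial (axiom D): yes — every world has a successor (e.g. 0 R 0).
Euclidean (axiom 5): yes — any two successors of a common world are R-related.
Transitive (axiom 4): yes — every two-step R-path is closed by a direct edge.
Reflexive (axiom T): yes — every world is R-related to itself.
So F validates K, D, KD45, S5. The strongest is S5.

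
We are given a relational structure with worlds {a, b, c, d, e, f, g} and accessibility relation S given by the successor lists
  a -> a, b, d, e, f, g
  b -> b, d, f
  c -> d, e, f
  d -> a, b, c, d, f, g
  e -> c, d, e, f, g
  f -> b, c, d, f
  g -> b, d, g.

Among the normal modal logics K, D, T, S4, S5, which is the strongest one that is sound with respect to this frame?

D

Serial (axiom D): yes — every world has a successor (e.g. a S a).
Reflexive (axiom T): no — c is not related to itself.
Transitive (axiom 4): no — a S d and d S c, but not a S c.
Euclidean (axiom 5): no — a S b and a S e, but not b S e.
So F validates K, D; T would additionally require S to be reflexive. The strongest is D.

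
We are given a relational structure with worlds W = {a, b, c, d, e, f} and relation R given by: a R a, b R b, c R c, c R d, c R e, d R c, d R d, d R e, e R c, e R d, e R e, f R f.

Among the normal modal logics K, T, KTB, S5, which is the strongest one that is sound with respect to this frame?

Reflexive (axiom T): yes — every world is R-related to itself.
Symmetric (axiom B): yes — every pair in R has its reverse in R.
Euclidean (axiom 5): yes — any two successors of a common world are R-related.
So F validates K, T, KTB, S5. The strongest is S5.

S5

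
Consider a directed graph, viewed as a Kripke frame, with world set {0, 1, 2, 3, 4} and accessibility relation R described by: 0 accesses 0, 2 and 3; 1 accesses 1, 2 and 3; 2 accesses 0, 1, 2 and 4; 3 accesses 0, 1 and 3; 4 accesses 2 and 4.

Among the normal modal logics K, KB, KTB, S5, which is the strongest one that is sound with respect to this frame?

KTB

Symmetric (axiom B): yes — every pair in R has its reverse in R.
Reflexive (axiom T): yes — every world is R-related to itself.
Euclidean (axiom 5): no — 0 R 2 and 0 R 3, but not 2 R 3.
So F validates K, KB, KTB; S5 would additionally require R to be Euclidean. The strongest is KTB.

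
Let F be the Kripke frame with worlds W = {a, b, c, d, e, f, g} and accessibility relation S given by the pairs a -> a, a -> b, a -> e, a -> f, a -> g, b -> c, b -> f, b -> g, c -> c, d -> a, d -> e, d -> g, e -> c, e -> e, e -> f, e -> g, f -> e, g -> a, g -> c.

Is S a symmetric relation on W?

No

Symmetric: no — a S b but not b S a.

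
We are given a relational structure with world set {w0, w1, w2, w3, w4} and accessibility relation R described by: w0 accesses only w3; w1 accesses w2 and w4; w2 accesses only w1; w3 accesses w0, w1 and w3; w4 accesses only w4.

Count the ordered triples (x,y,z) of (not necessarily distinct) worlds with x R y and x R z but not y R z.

9

Enumerating: (w1,w2,w2), (w1,w2,w4), (w1,w4,w2), (w2,w1,w1), (w3,w0,w0), (w3,w0,w1), (w3,w1,w0), (w3,w1,w1), (w3,w1,w3).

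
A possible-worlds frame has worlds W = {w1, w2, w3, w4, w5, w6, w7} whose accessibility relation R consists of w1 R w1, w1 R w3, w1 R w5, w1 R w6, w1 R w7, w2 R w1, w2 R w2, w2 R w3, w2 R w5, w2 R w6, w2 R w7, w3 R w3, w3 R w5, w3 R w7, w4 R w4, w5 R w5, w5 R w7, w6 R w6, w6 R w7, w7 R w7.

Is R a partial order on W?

Yes

Reflexive: yes — every world is R-related to itself.
Transitive: yes — every two-step R-path is closed by a direct edge.
Antisymmetric: yes — no distinct pair is related both ways.
So R is a partial order.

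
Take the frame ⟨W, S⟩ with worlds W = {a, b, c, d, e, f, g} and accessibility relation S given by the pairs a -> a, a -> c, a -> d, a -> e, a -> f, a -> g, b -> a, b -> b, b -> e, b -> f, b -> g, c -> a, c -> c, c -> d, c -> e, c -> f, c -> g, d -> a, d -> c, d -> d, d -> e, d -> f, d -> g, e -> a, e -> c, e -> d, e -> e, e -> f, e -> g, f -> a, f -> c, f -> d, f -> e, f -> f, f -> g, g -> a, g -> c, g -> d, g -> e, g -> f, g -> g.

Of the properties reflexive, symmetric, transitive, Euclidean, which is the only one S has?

reflexive

Reflexive: yes — every world is S-related to itself.
Symmetric: no — b S a but not a S b.
Transitive: no — b S a and a S c, but not b S c.
Euclidean: no — b S a and b S b, but not a S b.
Only reflexive holds.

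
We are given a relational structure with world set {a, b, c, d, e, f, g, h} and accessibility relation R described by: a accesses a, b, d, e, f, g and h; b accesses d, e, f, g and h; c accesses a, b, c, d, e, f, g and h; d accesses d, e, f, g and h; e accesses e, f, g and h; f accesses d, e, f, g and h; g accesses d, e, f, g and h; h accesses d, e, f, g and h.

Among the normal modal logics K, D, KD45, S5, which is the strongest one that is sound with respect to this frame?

D

Serial (axiom D): yes — every world has a successor (e.g. a R a).
Euclidean (axiom 5): no — a R d and a R b, but not d R b.
Transitive (axiom 4): no — e R f and f R d, but not e R d.
Reflexive (axiom T): no — b is not related to itself.
So F validates K, D; KD45 would additionally require R to be Euclidean and transitive. The strongest is D.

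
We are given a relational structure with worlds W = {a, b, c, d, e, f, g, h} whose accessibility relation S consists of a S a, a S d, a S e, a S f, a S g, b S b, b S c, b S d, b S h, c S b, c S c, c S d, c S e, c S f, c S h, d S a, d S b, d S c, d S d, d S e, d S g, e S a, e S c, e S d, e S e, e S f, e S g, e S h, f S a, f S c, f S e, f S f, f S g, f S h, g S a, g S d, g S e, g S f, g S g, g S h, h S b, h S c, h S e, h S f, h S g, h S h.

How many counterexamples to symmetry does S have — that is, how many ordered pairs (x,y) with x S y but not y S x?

0

S is symmetric; there are no such tuples.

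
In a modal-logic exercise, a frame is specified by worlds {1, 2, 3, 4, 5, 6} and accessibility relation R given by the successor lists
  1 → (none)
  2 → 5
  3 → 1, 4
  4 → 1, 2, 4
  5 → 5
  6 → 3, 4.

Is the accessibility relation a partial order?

Reflexive: no — 1 is not related to itself.
Transitive: no — 3 R 4 and 4 R 2, but not 3 R 2.
Antisymmetric: yes — no distinct pair is related both ways.
So R is not a partial order.

No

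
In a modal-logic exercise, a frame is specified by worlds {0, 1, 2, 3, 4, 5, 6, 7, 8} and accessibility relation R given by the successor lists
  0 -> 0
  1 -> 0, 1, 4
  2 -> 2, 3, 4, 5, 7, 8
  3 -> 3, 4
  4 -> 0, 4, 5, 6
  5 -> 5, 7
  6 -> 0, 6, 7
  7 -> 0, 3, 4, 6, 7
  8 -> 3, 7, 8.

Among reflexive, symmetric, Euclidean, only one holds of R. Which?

Reflexive: yes — every world is R-related to itself.
Symmetric: no — 1 R 0 but not 0 R 1.
Euclidean: no — 1 R 0 and 1 R 4, but not 0 R 4.
Only reflexive holds.

reflexive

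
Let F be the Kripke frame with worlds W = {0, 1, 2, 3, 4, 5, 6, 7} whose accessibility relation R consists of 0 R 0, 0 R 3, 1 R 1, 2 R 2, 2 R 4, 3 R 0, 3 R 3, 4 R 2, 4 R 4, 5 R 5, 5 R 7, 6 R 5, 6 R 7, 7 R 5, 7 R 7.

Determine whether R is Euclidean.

Yes

Euclidean: yes — any two successors of a common world are R-related.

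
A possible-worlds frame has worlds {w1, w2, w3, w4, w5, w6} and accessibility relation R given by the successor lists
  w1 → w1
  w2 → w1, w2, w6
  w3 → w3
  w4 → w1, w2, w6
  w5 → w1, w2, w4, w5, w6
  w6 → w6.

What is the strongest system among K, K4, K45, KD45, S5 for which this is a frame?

Transitive (axiom 4): yes — every two-step R-path is closed by a direct edge.
Euclidean (axiom 5): no — w2 R w1 and w2 R w6, but not w1 R w6.
Serial (axiom D): yes — every world has a successor (e.g. w1 R w1).
Reflexive (axiom T): no — w4 is not related to itself.
So F validates K, K4; K45 would additionally require R to be Euclidean. The strongest is K4.

K4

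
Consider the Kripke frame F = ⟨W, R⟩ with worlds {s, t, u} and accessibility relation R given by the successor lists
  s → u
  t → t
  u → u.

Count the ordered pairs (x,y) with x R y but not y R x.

Enumerating: (s,u).

1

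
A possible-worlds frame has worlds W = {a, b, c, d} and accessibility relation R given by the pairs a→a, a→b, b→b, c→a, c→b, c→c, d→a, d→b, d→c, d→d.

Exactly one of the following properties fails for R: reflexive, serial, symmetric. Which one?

symmetric

Reflexive: yes — every world is R-related to itself.
Serial: yes — every world has a successor (e.g. a R a).
Symmetric: no — a R b but not b R a.
Only symmetric fails.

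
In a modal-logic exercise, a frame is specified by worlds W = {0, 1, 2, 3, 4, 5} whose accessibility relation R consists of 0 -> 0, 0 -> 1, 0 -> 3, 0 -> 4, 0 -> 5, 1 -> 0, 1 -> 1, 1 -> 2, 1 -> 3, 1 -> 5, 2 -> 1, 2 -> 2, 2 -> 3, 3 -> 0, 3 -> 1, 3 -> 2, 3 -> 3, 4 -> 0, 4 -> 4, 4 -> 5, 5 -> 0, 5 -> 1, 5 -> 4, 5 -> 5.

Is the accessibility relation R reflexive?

Reflexive: yes — every world is R-related to itself.

Yes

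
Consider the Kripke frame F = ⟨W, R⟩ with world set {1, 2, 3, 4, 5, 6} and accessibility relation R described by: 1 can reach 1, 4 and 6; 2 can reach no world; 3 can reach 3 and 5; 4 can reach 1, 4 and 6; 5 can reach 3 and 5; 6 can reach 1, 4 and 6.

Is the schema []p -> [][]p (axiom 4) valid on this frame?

The schema 4 characterises exactly the transitive frames.
Transitive: yes — every two-step R-path is closed by a direct edge.

Yes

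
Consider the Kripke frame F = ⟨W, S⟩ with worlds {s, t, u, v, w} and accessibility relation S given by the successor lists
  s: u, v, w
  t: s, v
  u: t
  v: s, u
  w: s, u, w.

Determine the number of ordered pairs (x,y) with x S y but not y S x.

Enumerating: (s,u), (t,s), (t,v), (u,t), (v,u), (w,u).

6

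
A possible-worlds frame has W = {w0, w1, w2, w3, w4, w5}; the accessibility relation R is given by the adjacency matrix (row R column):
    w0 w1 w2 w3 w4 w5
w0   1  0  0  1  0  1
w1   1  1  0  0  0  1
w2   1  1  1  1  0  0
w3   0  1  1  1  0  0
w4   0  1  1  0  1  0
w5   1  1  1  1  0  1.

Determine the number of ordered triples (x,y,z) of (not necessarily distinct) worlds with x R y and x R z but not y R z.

20

Enumerating: (w0,w3,w0), (w0,w3,w5), (w1,w0,w1), (w2,w0,w1), (w2,w0,w2), (w2,w1,w2), (w2,w1,w3), (w2,w3,w0), (w3,w1,w2), (w3,w1,w3), (w4,w1,w2), (w4,w1,w4), … and 8 more.
Total: 20.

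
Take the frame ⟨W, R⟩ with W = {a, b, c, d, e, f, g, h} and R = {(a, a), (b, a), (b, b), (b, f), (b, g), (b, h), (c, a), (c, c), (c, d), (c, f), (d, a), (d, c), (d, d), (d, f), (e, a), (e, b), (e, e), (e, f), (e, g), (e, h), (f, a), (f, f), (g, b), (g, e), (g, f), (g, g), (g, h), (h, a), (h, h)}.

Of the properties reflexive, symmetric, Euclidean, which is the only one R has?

reflexive

Reflexive: yes — every world is R-related to itself.
Symmetric: no — b R a but not a R b.
Euclidean: no — b R a and b R f, but not a R f.
Only reflexive holds.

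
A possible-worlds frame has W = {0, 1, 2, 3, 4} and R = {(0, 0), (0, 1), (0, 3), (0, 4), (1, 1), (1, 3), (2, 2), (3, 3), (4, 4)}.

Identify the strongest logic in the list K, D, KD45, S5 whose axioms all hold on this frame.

D

Serial (axiom D): yes — every world has a successor (e.g. 0 R 0).
Euclidean (axiom 5): no — 0 R 1 and 0 R 4, but not 1 R 4.
Transitive (axiom 4): yes — every two-step R-path is closed by a direct edge.
Reflexive (axiom T): yes — every world is R-related to itself.
So F validates K, D; KD45 would additionally require R to be Euclidean. The strongest is D.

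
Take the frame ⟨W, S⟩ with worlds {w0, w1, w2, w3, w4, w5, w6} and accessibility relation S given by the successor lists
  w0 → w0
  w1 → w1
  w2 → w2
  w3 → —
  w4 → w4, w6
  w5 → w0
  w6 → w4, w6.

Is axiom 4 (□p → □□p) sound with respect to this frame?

Yes

Axiom 4 corresponds to the accessibility relation being transitive.
Transitive: yes — every two-step S-path is closed by a direct edge.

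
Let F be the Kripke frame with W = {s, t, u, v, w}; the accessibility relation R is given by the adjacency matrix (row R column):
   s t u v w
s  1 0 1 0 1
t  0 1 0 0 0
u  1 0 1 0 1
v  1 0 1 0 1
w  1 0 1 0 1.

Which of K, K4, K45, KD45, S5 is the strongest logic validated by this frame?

Transitive (axiom 4): yes — every two-step R-path is closed by a direct edge.
Euclidean (axiom 5): yes — any two successors of a common world are R-related.
Serial (axiom D): yes — every world has a successor (e.g. s R s).
Reflexive (axiom T): no — v is not related to itself.
So F validates K, K4, K45, KD45; S5 would additionally require R to be reflexive. The strongest is KD45.

KD45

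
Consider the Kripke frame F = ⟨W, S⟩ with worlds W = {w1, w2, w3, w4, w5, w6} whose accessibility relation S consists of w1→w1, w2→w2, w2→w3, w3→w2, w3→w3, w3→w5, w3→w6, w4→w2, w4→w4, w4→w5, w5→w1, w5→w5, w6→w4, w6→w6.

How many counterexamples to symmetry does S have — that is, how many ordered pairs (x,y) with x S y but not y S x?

Enumerating: (w3,w5), (w3,w6), (w4,w2), (w4,w5), (w5,w1), (w6,w4).

6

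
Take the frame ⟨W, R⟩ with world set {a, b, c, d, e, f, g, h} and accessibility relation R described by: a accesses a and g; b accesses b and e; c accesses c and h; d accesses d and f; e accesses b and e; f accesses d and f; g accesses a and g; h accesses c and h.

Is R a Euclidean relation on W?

Yes

Euclidean: yes — any two successors of a common world are R-related.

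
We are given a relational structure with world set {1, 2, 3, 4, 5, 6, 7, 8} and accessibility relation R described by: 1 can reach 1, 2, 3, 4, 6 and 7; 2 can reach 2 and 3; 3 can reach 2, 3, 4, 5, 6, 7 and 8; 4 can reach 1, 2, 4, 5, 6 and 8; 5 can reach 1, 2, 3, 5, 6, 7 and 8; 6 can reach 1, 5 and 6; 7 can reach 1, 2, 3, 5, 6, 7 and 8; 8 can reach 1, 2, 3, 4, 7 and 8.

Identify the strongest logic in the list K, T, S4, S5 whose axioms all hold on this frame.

Reflexive (axiom T): yes — every world is R-related to itself.
Transitive (axiom 4): no — 1 R 3 and 3 R 5, but not 1 R 5.
Euclidean (axiom 5): no — 1 R 2 and 1 R 4, but not 2 R 4.
So F validates K, T; S4 would additionally require R to be transitive. The strongest is T.

T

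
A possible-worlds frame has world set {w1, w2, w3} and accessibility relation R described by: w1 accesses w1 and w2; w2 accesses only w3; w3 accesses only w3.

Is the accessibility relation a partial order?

Reflexive: no — w2 is not related to itself.
Transitive: no — w1 R w2 and w2 R w3, but not w1 R w3.
Antisymmetric: yes — no distinct pair is related both ways.
So R is not a partial order.

No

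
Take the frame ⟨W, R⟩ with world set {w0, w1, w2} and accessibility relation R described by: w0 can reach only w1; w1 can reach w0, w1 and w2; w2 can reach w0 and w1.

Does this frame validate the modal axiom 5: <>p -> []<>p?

Axiom 5 corresponds to the accessibility relation being Euclidean.
Euclidean: no — w1 R w0 and w1 R w2, but not w0 R w2.

No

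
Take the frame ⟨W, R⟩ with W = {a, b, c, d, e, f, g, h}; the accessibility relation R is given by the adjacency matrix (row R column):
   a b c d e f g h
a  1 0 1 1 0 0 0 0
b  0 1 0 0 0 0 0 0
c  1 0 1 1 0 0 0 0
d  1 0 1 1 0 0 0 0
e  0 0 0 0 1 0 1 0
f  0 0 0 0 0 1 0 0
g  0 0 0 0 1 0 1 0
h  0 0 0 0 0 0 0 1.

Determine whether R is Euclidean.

Euclidean: yes — any two successors of a common world are R-related.

Yes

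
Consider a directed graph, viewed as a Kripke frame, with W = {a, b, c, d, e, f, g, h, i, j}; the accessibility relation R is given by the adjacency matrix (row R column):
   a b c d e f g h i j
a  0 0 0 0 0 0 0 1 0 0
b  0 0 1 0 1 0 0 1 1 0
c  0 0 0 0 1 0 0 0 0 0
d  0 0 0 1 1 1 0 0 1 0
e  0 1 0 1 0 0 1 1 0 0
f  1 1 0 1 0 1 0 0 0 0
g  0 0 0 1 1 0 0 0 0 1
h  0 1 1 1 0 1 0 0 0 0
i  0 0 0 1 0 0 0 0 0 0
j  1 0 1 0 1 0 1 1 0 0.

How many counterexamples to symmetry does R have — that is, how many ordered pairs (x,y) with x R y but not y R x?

15

Enumerating: (a,h), (b,c), (b,i), (c,e), (e,h), (f,a), (f,b), (g,d), (h,c), (h,d), (h,f), (j,a), (j,c), (j,e), (j,h).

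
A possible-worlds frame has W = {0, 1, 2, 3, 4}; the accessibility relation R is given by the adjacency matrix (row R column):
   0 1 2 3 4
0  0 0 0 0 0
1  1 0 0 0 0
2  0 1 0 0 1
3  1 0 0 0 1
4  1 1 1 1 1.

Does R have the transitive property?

No

Transitive: no — 2 R 1 and 1 R 0, but not 2 R 0.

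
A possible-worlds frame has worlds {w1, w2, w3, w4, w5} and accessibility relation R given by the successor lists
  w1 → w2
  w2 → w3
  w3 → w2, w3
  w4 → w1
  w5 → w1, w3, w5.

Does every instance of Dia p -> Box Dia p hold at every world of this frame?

The schema 5 characterises exactly the Euclidean frames.
Euclidean: no — w5 R w1 and w5 R w3, but not w1 R w3.

No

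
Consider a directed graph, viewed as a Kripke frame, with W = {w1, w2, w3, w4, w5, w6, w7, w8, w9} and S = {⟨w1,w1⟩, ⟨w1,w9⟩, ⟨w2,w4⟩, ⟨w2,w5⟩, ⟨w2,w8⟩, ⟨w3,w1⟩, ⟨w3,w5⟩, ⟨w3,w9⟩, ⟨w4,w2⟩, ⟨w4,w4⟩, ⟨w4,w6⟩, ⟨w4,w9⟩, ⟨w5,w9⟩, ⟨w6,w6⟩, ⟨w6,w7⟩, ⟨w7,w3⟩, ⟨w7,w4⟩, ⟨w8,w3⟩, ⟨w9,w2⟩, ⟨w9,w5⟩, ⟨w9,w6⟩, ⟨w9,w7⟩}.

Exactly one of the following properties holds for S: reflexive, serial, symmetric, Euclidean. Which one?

serial

Reflexive: no — w2 is not related to itself.
Serial: yes — every world has a successor (e.g. w1 S w1).
Symmetric: no — w1 S w9 but not w9 S w1.
Euclidean: no — w2 S w4 and w2 S w5, but not w4 S w5.
Only serial holds.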